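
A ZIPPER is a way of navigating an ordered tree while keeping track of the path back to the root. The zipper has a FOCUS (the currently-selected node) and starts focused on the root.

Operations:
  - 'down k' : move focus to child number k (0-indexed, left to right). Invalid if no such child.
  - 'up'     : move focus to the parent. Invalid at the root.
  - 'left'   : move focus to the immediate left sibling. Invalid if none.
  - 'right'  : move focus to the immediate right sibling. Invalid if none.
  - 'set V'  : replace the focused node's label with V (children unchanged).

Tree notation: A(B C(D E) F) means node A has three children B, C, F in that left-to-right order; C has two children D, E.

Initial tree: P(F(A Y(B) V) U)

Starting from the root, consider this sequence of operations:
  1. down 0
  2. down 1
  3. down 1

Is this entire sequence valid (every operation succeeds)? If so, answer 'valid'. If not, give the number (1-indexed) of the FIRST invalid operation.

Step 1 (down 0): focus=F path=0 depth=1 children=['A', 'Y', 'V'] left=[] right=['U'] parent=P
Step 2 (down 1): focus=Y path=0/1 depth=2 children=['B'] left=['A'] right=['V'] parent=F
Step 3 (down 1): INVALID

Answer: 3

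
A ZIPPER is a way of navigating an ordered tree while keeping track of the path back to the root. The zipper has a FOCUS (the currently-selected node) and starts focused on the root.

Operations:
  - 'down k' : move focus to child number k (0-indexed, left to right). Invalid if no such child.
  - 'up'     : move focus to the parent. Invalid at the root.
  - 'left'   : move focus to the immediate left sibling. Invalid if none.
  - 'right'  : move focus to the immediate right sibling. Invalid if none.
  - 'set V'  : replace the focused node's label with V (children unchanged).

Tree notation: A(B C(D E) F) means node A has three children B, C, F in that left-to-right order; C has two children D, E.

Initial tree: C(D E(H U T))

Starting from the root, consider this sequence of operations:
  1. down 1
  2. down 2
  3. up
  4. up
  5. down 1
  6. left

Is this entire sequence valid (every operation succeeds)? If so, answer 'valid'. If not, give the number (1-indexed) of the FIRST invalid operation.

Answer: valid

Derivation:
Step 1 (down 1): focus=E path=1 depth=1 children=['H', 'U', 'T'] left=['D'] right=[] parent=C
Step 2 (down 2): focus=T path=1/2 depth=2 children=[] left=['H', 'U'] right=[] parent=E
Step 3 (up): focus=E path=1 depth=1 children=['H', 'U', 'T'] left=['D'] right=[] parent=C
Step 4 (up): focus=C path=root depth=0 children=['D', 'E'] (at root)
Step 5 (down 1): focus=E path=1 depth=1 children=['H', 'U', 'T'] left=['D'] right=[] parent=C
Step 6 (left): focus=D path=0 depth=1 children=[] left=[] right=['E'] parent=C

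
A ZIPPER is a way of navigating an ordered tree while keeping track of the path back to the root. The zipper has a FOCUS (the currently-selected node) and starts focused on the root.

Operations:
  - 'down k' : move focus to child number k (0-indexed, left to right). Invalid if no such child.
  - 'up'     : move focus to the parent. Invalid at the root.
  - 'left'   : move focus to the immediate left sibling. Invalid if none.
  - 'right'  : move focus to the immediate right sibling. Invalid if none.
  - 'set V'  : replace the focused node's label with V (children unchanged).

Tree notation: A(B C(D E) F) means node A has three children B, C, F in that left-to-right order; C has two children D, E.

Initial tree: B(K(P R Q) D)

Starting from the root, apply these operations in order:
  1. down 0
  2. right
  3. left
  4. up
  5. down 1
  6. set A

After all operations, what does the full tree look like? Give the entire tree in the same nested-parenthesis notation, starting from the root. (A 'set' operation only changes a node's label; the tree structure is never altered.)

Answer: B(K(P R Q) A)

Derivation:
Step 1 (down 0): focus=K path=0 depth=1 children=['P', 'R', 'Q'] left=[] right=['D'] parent=B
Step 2 (right): focus=D path=1 depth=1 children=[] left=['K'] right=[] parent=B
Step 3 (left): focus=K path=0 depth=1 children=['P', 'R', 'Q'] left=[] right=['D'] parent=B
Step 4 (up): focus=B path=root depth=0 children=['K', 'D'] (at root)
Step 5 (down 1): focus=D path=1 depth=1 children=[] left=['K'] right=[] parent=B
Step 6 (set A): focus=A path=1 depth=1 children=[] left=['K'] right=[] parent=B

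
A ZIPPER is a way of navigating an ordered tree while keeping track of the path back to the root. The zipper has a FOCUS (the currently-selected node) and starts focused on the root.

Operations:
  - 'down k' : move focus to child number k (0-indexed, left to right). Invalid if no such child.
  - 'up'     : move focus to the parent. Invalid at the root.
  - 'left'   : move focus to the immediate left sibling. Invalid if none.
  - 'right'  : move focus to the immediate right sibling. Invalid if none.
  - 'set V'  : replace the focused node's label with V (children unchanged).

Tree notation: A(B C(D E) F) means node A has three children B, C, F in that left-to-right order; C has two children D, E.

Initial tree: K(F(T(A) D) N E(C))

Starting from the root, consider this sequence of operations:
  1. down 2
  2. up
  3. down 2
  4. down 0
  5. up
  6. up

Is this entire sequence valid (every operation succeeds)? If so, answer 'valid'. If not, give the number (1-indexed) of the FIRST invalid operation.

Answer: valid

Derivation:
Step 1 (down 2): focus=E path=2 depth=1 children=['C'] left=['F', 'N'] right=[] parent=K
Step 2 (up): focus=K path=root depth=0 children=['F', 'N', 'E'] (at root)
Step 3 (down 2): focus=E path=2 depth=1 children=['C'] left=['F', 'N'] right=[] parent=K
Step 4 (down 0): focus=C path=2/0 depth=2 children=[] left=[] right=[] parent=E
Step 5 (up): focus=E path=2 depth=1 children=['C'] left=['F', 'N'] right=[] parent=K
Step 6 (up): focus=K path=root depth=0 children=['F', 'N', 'E'] (at root)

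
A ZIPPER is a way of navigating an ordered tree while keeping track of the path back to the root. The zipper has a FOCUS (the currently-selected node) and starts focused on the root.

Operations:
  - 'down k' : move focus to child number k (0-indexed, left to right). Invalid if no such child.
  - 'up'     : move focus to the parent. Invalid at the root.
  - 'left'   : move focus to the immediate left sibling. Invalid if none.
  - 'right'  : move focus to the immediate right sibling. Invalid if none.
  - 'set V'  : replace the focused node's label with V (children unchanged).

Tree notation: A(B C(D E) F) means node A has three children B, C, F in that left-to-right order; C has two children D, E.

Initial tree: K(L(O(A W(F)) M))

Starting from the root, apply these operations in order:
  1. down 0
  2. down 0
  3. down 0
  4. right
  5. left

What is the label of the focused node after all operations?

Answer: A

Derivation:
Step 1 (down 0): focus=L path=0 depth=1 children=['O', 'M'] left=[] right=[] parent=K
Step 2 (down 0): focus=O path=0/0 depth=2 children=['A', 'W'] left=[] right=['M'] parent=L
Step 3 (down 0): focus=A path=0/0/0 depth=3 children=[] left=[] right=['W'] parent=O
Step 4 (right): focus=W path=0/0/1 depth=3 children=['F'] left=['A'] right=[] parent=O
Step 5 (left): focus=A path=0/0/0 depth=3 children=[] left=[] right=['W'] parent=O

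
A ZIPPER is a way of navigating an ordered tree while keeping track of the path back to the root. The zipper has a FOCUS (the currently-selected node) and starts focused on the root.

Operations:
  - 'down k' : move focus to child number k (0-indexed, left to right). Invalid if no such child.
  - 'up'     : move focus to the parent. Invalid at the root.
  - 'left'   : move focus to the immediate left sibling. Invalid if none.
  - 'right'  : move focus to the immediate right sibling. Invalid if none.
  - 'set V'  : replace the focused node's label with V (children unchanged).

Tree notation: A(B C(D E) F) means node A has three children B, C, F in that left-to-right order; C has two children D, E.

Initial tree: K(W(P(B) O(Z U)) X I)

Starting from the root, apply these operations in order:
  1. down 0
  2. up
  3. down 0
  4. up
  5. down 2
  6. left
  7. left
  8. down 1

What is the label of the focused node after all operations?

Answer: O

Derivation:
Step 1 (down 0): focus=W path=0 depth=1 children=['P', 'O'] left=[] right=['X', 'I'] parent=K
Step 2 (up): focus=K path=root depth=0 children=['W', 'X', 'I'] (at root)
Step 3 (down 0): focus=W path=0 depth=1 children=['P', 'O'] left=[] right=['X', 'I'] parent=K
Step 4 (up): focus=K path=root depth=0 children=['W', 'X', 'I'] (at root)
Step 5 (down 2): focus=I path=2 depth=1 children=[] left=['W', 'X'] right=[] parent=K
Step 6 (left): focus=X path=1 depth=1 children=[] left=['W'] right=['I'] parent=K
Step 7 (left): focus=W path=0 depth=1 children=['P', 'O'] left=[] right=['X', 'I'] parent=K
Step 8 (down 1): focus=O path=0/1 depth=2 children=['Z', 'U'] left=['P'] right=[] parent=W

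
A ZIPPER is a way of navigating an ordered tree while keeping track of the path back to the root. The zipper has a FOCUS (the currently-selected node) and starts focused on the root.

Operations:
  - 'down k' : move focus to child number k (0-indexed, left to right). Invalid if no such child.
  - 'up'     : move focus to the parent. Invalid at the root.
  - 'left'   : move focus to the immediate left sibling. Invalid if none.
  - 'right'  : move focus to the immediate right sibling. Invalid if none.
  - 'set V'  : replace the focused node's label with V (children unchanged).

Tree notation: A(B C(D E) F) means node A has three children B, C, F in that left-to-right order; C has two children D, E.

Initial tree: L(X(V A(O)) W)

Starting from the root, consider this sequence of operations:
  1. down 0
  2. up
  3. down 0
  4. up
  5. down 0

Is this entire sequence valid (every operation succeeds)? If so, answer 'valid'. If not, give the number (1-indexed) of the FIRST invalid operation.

Step 1 (down 0): focus=X path=0 depth=1 children=['V', 'A'] left=[] right=['W'] parent=L
Step 2 (up): focus=L path=root depth=0 children=['X', 'W'] (at root)
Step 3 (down 0): focus=X path=0 depth=1 children=['V', 'A'] left=[] right=['W'] parent=L
Step 4 (up): focus=L path=root depth=0 children=['X', 'W'] (at root)
Step 5 (down 0): focus=X path=0 depth=1 children=['V', 'A'] left=[] right=['W'] parent=L

Answer: valid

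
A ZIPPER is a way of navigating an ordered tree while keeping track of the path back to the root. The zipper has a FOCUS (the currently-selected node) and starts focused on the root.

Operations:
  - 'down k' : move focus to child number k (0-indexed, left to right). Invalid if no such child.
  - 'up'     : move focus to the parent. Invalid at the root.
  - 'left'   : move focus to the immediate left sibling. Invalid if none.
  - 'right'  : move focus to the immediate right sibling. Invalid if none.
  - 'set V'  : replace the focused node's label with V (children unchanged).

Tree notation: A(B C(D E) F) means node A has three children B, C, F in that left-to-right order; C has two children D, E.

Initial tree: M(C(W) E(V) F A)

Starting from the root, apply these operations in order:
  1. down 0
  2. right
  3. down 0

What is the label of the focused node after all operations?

Step 1 (down 0): focus=C path=0 depth=1 children=['W'] left=[] right=['E', 'F', 'A'] parent=M
Step 2 (right): focus=E path=1 depth=1 children=['V'] left=['C'] right=['F', 'A'] parent=M
Step 3 (down 0): focus=V path=1/0 depth=2 children=[] left=[] right=[] parent=E

Answer: V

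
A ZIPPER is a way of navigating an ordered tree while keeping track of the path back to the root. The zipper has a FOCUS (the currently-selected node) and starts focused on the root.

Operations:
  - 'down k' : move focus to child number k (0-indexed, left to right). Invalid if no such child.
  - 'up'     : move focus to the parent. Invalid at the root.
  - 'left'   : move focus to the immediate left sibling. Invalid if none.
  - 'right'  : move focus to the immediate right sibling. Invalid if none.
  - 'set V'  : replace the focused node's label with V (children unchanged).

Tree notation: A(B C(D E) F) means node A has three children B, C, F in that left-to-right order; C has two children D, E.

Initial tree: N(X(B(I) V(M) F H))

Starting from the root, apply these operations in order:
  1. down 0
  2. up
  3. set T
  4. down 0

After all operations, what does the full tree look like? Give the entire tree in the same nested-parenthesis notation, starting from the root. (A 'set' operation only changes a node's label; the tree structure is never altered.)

Answer: T(X(B(I) V(M) F H))

Derivation:
Step 1 (down 0): focus=X path=0 depth=1 children=['B', 'V', 'F', 'H'] left=[] right=[] parent=N
Step 2 (up): focus=N path=root depth=0 children=['X'] (at root)
Step 3 (set T): focus=T path=root depth=0 children=['X'] (at root)
Step 4 (down 0): focus=X path=0 depth=1 children=['B', 'V', 'F', 'H'] left=[] right=[] parent=T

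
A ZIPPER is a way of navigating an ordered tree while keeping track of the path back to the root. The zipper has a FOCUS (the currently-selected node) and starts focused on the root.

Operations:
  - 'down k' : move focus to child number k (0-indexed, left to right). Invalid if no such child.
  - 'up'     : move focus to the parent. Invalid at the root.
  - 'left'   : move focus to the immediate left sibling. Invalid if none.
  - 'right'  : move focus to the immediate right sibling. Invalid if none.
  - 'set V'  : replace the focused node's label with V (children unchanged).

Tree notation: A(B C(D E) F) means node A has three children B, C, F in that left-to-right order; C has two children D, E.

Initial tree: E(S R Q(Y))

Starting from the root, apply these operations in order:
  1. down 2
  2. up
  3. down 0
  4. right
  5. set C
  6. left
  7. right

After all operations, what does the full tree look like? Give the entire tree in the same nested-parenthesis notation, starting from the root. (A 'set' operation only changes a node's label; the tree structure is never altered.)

Answer: E(S C Q(Y))

Derivation:
Step 1 (down 2): focus=Q path=2 depth=1 children=['Y'] left=['S', 'R'] right=[] parent=E
Step 2 (up): focus=E path=root depth=0 children=['S', 'R', 'Q'] (at root)
Step 3 (down 0): focus=S path=0 depth=1 children=[] left=[] right=['R', 'Q'] parent=E
Step 4 (right): focus=R path=1 depth=1 children=[] left=['S'] right=['Q'] parent=E
Step 5 (set C): focus=C path=1 depth=1 children=[] left=['S'] right=['Q'] parent=E
Step 6 (left): focus=S path=0 depth=1 children=[] left=[] right=['C', 'Q'] parent=E
Step 7 (right): focus=C path=1 depth=1 children=[] left=['S'] right=['Q'] parent=E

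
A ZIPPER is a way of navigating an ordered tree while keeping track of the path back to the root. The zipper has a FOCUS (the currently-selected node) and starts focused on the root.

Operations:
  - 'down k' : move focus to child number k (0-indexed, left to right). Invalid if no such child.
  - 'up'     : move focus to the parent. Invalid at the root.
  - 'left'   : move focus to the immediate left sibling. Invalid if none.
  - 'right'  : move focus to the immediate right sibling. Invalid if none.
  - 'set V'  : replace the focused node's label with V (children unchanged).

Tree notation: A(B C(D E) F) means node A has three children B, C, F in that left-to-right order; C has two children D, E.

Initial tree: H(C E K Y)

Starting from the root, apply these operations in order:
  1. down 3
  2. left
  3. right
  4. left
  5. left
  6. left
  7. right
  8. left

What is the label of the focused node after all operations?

Step 1 (down 3): focus=Y path=3 depth=1 children=[] left=['C', 'E', 'K'] right=[] parent=H
Step 2 (left): focus=K path=2 depth=1 children=[] left=['C', 'E'] right=['Y'] parent=H
Step 3 (right): focus=Y path=3 depth=1 children=[] left=['C', 'E', 'K'] right=[] parent=H
Step 4 (left): focus=K path=2 depth=1 children=[] left=['C', 'E'] right=['Y'] parent=H
Step 5 (left): focus=E path=1 depth=1 children=[] left=['C'] right=['K', 'Y'] parent=H
Step 6 (left): focus=C path=0 depth=1 children=[] left=[] right=['E', 'K', 'Y'] parent=H
Step 7 (right): focus=E path=1 depth=1 children=[] left=['C'] right=['K', 'Y'] parent=H
Step 8 (left): focus=C path=0 depth=1 children=[] left=[] right=['E', 'K', 'Y'] parent=H

Answer: C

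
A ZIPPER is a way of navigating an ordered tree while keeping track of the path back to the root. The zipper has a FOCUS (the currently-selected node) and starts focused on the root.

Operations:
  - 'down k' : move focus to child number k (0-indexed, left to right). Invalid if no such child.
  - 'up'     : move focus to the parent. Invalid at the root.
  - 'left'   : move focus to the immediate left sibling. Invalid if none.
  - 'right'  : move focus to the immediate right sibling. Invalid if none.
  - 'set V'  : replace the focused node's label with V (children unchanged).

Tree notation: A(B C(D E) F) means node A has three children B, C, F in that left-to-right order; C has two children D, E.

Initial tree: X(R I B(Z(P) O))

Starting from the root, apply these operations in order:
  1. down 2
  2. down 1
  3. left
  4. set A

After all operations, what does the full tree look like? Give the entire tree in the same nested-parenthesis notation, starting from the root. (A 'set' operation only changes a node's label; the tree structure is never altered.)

Answer: X(R I B(A(P) O))

Derivation:
Step 1 (down 2): focus=B path=2 depth=1 children=['Z', 'O'] left=['R', 'I'] right=[] parent=X
Step 2 (down 1): focus=O path=2/1 depth=2 children=[] left=['Z'] right=[] parent=B
Step 3 (left): focus=Z path=2/0 depth=2 children=['P'] left=[] right=['O'] parent=B
Step 4 (set A): focus=A path=2/0 depth=2 children=['P'] left=[] right=['O'] parent=B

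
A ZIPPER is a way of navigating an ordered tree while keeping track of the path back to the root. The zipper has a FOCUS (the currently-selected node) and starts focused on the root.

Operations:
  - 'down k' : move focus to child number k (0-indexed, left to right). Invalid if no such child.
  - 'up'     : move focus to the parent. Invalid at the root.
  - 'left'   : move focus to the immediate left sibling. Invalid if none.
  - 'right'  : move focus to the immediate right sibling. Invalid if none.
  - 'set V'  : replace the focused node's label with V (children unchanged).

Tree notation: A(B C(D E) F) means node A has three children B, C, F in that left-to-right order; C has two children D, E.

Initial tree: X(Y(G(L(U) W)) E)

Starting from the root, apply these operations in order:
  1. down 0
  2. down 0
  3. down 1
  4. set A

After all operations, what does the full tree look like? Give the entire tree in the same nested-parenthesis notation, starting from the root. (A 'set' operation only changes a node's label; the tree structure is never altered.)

Step 1 (down 0): focus=Y path=0 depth=1 children=['G'] left=[] right=['E'] parent=X
Step 2 (down 0): focus=G path=0/0 depth=2 children=['L', 'W'] left=[] right=[] parent=Y
Step 3 (down 1): focus=W path=0/0/1 depth=3 children=[] left=['L'] right=[] parent=G
Step 4 (set A): focus=A path=0/0/1 depth=3 children=[] left=['L'] right=[] parent=G

Answer: X(Y(G(L(U) A)) E)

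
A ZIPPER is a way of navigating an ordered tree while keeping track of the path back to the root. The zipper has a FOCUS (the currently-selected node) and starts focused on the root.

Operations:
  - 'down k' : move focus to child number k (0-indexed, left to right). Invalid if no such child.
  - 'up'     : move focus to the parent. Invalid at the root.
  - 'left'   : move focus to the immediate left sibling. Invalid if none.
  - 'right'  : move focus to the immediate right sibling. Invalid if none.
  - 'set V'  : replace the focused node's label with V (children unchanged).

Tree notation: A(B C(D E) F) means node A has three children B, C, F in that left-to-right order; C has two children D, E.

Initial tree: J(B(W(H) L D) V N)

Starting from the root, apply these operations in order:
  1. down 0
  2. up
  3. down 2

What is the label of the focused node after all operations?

Answer: N

Derivation:
Step 1 (down 0): focus=B path=0 depth=1 children=['W', 'L', 'D'] left=[] right=['V', 'N'] parent=J
Step 2 (up): focus=J path=root depth=0 children=['B', 'V', 'N'] (at root)
Step 3 (down 2): focus=N path=2 depth=1 children=[] left=['B', 'V'] right=[] parent=J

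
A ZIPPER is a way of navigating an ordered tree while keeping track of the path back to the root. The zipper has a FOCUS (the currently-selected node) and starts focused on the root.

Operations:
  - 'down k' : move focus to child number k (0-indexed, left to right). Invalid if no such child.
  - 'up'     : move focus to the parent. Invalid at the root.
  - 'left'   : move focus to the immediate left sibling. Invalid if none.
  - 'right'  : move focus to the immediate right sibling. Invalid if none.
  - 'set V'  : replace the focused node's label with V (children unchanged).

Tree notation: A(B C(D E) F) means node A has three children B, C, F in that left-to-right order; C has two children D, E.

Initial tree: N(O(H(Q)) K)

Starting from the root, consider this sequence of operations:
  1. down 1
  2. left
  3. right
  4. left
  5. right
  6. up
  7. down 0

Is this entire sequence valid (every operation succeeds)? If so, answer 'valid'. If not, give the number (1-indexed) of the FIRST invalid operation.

Step 1 (down 1): focus=K path=1 depth=1 children=[] left=['O'] right=[] parent=N
Step 2 (left): focus=O path=0 depth=1 children=['H'] left=[] right=['K'] parent=N
Step 3 (right): focus=K path=1 depth=1 children=[] left=['O'] right=[] parent=N
Step 4 (left): focus=O path=0 depth=1 children=['H'] left=[] right=['K'] parent=N
Step 5 (right): focus=K path=1 depth=1 children=[] left=['O'] right=[] parent=N
Step 6 (up): focus=N path=root depth=0 children=['O', 'K'] (at root)
Step 7 (down 0): focus=O path=0 depth=1 children=['H'] left=[] right=['K'] parent=N

Answer: valid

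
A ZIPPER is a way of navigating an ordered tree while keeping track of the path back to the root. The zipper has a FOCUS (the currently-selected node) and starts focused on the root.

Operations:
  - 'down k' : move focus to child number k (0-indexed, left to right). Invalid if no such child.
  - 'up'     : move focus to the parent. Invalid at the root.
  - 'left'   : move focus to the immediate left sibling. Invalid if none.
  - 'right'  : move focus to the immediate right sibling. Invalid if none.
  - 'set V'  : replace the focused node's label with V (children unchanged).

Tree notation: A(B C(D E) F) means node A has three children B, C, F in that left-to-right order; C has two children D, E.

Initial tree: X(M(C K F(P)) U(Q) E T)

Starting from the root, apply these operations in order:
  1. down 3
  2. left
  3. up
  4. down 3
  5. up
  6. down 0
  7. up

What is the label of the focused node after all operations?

Answer: X

Derivation:
Step 1 (down 3): focus=T path=3 depth=1 children=[] left=['M', 'U', 'E'] right=[] parent=X
Step 2 (left): focus=E path=2 depth=1 children=[] left=['M', 'U'] right=['T'] parent=X
Step 3 (up): focus=X path=root depth=0 children=['M', 'U', 'E', 'T'] (at root)
Step 4 (down 3): focus=T path=3 depth=1 children=[] left=['M', 'U', 'E'] right=[] parent=X
Step 5 (up): focus=X path=root depth=0 children=['M', 'U', 'E', 'T'] (at root)
Step 6 (down 0): focus=M path=0 depth=1 children=['C', 'K', 'F'] left=[] right=['U', 'E', 'T'] parent=X
Step 7 (up): focus=X path=root depth=0 children=['M', 'U', 'E', 'T'] (at root)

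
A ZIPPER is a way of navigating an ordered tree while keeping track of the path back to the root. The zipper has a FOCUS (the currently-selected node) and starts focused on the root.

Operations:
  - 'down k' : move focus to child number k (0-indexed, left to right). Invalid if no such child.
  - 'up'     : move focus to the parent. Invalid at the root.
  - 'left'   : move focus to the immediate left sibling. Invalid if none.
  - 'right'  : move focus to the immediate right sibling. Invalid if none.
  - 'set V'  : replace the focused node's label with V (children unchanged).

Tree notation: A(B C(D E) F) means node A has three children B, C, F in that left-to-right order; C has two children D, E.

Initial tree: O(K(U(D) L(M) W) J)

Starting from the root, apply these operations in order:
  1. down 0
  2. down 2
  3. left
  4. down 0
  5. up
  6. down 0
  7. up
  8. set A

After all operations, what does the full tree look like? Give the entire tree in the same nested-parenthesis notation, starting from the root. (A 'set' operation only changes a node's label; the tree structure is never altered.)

Answer: O(K(U(D) A(M) W) J)

Derivation:
Step 1 (down 0): focus=K path=0 depth=1 children=['U', 'L', 'W'] left=[] right=['J'] parent=O
Step 2 (down 2): focus=W path=0/2 depth=2 children=[] left=['U', 'L'] right=[] parent=K
Step 3 (left): focus=L path=0/1 depth=2 children=['M'] left=['U'] right=['W'] parent=K
Step 4 (down 0): focus=M path=0/1/0 depth=3 children=[] left=[] right=[] parent=L
Step 5 (up): focus=L path=0/1 depth=2 children=['M'] left=['U'] right=['W'] parent=K
Step 6 (down 0): focus=M path=0/1/0 depth=3 children=[] left=[] right=[] parent=L
Step 7 (up): focus=L path=0/1 depth=2 children=['M'] left=['U'] right=['W'] parent=K
Step 8 (set A): focus=A path=0/1 depth=2 children=['M'] left=['U'] right=['W'] parent=K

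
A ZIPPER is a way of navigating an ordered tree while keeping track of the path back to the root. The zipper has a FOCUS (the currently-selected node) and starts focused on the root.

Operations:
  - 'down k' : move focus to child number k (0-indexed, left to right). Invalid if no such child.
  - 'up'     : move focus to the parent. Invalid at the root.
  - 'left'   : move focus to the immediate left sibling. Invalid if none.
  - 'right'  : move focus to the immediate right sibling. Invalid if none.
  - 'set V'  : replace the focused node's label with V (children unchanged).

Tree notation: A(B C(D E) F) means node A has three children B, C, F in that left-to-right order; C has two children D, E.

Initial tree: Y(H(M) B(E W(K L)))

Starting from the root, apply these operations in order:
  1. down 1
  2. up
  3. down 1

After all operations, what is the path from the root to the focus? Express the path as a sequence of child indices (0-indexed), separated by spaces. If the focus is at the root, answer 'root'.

Answer: 1

Derivation:
Step 1 (down 1): focus=B path=1 depth=1 children=['E', 'W'] left=['H'] right=[] parent=Y
Step 2 (up): focus=Y path=root depth=0 children=['H', 'B'] (at root)
Step 3 (down 1): focus=B path=1 depth=1 children=['E', 'W'] left=['H'] right=[] parent=Y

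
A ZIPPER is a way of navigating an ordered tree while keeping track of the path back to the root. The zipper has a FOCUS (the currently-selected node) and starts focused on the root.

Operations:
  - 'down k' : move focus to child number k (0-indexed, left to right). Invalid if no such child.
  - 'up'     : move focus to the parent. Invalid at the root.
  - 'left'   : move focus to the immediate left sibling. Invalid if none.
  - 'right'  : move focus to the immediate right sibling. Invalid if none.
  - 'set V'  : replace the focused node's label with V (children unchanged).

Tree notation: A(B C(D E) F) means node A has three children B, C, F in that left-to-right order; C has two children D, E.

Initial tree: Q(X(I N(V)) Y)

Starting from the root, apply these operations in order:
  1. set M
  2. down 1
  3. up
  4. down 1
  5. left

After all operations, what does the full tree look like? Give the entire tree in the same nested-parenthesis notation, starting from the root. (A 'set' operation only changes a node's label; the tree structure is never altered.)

Step 1 (set M): focus=M path=root depth=0 children=['X', 'Y'] (at root)
Step 2 (down 1): focus=Y path=1 depth=1 children=[] left=['X'] right=[] parent=M
Step 3 (up): focus=M path=root depth=0 children=['X', 'Y'] (at root)
Step 4 (down 1): focus=Y path=1 depth=1 children=[] left=['X'] right=[] parent=M
Step 5 (left): focus=X path=0 depth=1 children=['I', 'N'] left=[] right=['Y'] parent=M

Answer: M(X(I N(V)) Y)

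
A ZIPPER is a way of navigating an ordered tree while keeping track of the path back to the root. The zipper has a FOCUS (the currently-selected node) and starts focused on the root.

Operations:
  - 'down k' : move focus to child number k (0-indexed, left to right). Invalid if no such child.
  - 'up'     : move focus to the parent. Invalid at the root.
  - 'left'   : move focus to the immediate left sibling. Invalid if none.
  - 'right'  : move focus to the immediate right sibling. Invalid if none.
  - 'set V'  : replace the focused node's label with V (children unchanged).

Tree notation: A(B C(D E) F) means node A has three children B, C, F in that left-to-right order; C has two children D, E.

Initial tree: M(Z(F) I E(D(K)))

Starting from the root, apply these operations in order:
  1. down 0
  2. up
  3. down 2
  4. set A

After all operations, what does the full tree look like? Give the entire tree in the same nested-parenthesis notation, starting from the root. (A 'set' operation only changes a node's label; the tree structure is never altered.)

Step 1 (down 0): focus=Z path=0 depth=1 children=['F'] left=[] right=['I', 'E'] parent=M
Step 2 (up): focus=M path=root depth=0 children=['Z', 'I', 'E'] (at root)
Step 3 (down 2): focus=E path=2 depth=1 children=['D'] left=['Z', 'I'] right=[] parent=M
Step 4 (set A): focus=A path=2 depth=1 children=['D'] left=['Z', 'I'] right=[] parent=M

Answer: M(Z(F) I A(D(K)))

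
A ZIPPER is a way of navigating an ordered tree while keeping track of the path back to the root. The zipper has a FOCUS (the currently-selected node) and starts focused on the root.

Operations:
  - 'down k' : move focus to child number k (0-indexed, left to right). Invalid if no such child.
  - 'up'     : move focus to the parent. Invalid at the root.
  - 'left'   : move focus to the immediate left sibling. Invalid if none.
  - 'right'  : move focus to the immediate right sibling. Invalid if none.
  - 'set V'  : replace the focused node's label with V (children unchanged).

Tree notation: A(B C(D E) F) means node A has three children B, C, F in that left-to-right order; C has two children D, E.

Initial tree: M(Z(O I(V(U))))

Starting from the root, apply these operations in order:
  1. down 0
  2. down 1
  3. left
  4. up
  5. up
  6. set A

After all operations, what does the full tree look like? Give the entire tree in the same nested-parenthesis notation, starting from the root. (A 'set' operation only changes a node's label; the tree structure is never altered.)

Step 1 (down 0): focus=Z path=0 depth=1 children=['O', 'I'] left=[] right=[] parent=M
Step 2 (down 1): focus=I path=0/1 depth=2 children=['V'] left=['O'] right=[] parent=Z
Step 3 (left): focus=O path=0/0 depth=2 children=[] left=[] right=['I'] parent=Z
Step 4 (up): focus=Z path=0 depth=1 children=['O', 'I'] left=[] right=[] parent=M
Step 5 (up): focus=M path=root depth=0 children=['Z'] (at root)
Step 6 (set A): focus=A path=root depth=0 children=['Z'] (at root)

Answer: A(Z(O I(V(U))))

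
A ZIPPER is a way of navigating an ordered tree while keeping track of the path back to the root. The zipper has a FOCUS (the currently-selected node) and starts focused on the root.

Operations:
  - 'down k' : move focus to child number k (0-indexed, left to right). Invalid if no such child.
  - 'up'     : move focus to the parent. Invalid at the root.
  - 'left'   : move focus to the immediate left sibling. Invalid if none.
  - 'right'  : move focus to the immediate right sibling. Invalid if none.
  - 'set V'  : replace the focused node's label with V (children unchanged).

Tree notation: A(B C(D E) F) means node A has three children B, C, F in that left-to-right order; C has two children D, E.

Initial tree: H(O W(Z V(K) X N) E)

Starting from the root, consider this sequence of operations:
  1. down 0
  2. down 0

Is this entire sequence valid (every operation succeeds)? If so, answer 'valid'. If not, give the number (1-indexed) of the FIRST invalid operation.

Answer: 2

Derivation:
Step 1 (down 0): focus=O path=0 depth=1 children=[] left=[] right=['W', 'E'] parent=H
Step 2 (down 0): INVALID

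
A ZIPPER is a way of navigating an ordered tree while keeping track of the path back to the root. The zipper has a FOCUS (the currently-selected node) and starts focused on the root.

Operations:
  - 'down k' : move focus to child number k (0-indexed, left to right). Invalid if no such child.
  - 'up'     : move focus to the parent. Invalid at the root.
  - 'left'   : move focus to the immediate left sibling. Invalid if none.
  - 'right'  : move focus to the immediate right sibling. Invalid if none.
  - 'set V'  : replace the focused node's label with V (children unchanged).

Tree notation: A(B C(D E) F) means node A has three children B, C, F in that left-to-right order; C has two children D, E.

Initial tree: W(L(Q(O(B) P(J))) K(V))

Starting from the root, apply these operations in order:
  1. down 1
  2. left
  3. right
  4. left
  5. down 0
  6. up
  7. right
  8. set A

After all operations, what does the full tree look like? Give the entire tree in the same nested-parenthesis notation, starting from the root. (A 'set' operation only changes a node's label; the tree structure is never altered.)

Step 1 (down 1): focus=K path=1 depth=1 children=['V'] left=['L'] right=[] parent=W
Step 2 (left): focus=L path=0 depth=1 children=['Q'] left=[] right=['K'] parent=W
Step 3 (right): focus=K path=1 depth=1 children=['V'] left=['L'] right=[] parent=W
Step 4 (left): focus=L path=0 depth=1 children=['Q'] left=[] right=['K'] parent=W
Step 5 (down 0): focus=Q path=0/0 depth=2 children=['O', 'P'] left=[] right=[] parent=L
Step 6 (up): focus=L path=0 depth=1 children=['Q'] left=[] right=['K'] parent=W
Step 7 (right): focus=K path=1 depth=1 children=['V'] left=['L'] right=[] parent=W
Step 8 (set A): focus=A path=1 depth=1 children=['V'] left=['L'] right=[] parent=W

Answer: W(L(Q(O(B) P(J))) A(V))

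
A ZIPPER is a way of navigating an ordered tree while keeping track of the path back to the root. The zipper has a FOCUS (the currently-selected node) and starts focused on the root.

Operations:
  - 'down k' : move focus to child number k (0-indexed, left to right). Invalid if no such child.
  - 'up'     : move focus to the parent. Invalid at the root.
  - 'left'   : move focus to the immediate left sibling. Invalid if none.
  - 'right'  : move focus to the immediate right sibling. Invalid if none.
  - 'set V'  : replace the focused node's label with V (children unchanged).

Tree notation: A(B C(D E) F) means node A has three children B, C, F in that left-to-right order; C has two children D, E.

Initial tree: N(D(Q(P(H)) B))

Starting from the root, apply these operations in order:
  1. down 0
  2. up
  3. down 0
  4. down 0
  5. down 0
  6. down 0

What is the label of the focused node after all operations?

Step 1 (down 0): focus=D path=0 depth=1 children=['Q', 'B'] left=[] right=[] parent=N
Step 2 (up): focus=N path=root depth=0 children=['D'] (at root)
Step 3 (down 0): focus=D path=0 depth=1 children=['Q', 'B'] left=[] right=[] parent=N
Step 4 (down 0): focus=Q path=0/0 depth=2 children=['P'] left=[] right=['B'] parent=D
Step 5 (down 0): focus=P path=0/0/0 depth=3 children=['H'] left=[] right=[] parent=Q
Step 6 (down 0): focus=H path=0/0/0/0 depth=4 children=[] left=[] right=[] parent=P

Answer: H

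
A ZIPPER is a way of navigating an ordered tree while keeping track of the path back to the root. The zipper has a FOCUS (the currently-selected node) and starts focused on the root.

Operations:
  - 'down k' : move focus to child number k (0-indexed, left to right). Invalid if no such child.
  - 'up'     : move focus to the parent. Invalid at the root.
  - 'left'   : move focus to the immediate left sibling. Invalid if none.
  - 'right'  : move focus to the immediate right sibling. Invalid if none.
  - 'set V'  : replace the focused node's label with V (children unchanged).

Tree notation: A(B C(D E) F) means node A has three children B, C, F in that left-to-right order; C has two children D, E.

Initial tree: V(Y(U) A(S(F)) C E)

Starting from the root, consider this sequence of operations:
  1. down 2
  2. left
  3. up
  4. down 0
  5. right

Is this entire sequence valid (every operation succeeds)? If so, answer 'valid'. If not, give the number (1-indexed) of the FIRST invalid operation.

Answer: valid

Derivation:
Step 1 (down 2): focus=C path=2 depth=1 children=[] left=['Y', 'A'] right=['E'] parent=V
Step 2 (left): focus=A path=1 depth=1 children=['S'] left=['Y'] right=['C', 'E'] parent=V
Step 3 (up): focus=V path=root depth=0 children=['Y', 'A', 'C', 'E'] (at root)
Step 4 (down 0): focus=Y path=0 depth=1 children=['U'] left=[] right=['A', 'C', 'E'] parent=V
Step 5 (right): focus=A path=1 depth=1 children=['S'] left=['Y'] right=['C', 'E'] parent=V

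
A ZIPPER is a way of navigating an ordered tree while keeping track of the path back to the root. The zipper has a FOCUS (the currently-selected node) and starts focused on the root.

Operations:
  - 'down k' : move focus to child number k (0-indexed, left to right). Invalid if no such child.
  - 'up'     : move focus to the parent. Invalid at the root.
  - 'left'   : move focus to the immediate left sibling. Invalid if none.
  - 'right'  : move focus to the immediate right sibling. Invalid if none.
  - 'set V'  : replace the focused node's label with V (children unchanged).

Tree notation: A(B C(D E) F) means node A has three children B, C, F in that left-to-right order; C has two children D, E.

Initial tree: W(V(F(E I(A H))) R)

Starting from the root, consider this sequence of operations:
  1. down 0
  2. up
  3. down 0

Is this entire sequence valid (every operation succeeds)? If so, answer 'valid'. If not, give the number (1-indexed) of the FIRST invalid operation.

Answer: valid

Derivation:
Step 1 (down 0): focus=V path=0 depth=1 children=['F'] left=[] right=['R'] parent=W
Step 2 (up): focus=W path=root depth=0 children=['V', 'R'] (at root)
Step 3 (down 0): focus=V path=0 depth=1 children=['F'] left=[] right=['R'] parent=W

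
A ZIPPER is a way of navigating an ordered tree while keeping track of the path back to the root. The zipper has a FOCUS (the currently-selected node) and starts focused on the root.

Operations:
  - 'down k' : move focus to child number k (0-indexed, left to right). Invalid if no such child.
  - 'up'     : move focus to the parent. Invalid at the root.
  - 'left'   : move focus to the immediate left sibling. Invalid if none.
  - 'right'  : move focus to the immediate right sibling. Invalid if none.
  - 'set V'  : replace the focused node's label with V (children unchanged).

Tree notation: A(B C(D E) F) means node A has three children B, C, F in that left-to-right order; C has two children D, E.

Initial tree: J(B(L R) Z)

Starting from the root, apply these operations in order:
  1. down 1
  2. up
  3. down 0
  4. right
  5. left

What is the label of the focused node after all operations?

Step 1 (down 1): focus=Z path=1 depth=1 children=[] left=['B'] right=[] parent=J
Step 2 (up): focus=J path=root depth=0 children=['B', 'Z'] (at root)
Step 3 (down 0): focus=B path=0 depth=1 children=['L', 'R'] left=[] right=['Z'] parent=J
Step 4 (right): focus=Z path=1 depth=1 children=[] left=['B'] right=[] parent=J
Step 5 (left): focus=B path=0 depth=1 children=['L', 'R'] left=[] right=['Z'] parent=J

Answer: B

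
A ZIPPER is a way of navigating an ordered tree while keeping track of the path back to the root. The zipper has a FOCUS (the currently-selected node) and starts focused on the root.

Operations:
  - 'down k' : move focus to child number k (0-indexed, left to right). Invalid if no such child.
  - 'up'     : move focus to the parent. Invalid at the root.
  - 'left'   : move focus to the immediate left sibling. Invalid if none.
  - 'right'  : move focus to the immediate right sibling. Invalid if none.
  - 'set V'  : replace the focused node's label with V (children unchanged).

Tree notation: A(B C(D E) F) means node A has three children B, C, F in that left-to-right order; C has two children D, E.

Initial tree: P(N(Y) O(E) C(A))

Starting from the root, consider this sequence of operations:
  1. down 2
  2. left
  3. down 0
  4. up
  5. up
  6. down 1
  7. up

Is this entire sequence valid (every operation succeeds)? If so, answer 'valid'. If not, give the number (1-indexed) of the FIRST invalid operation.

Step 1 (down 2): focus=C path=2 depth=1 children=['A'] left=['N', 'O'] right=[] parent=P
Step 2 (left): focus=O path=1 depth=1 children=['E'] left=['N'] right=['C'] parent=P
Step 3 (down 0): focus=E path=1/0 depth=2 children=[] left=[] right=[] parent=O
Step 4 (up): focus=O path=1 depth=1 children=['E'] left=['N'] right=['C'] parent=P
Step 5 (up): focus=P path=root depth=0 children=['N', 'O', 'C'] (at root)
Step 6 (down 1): focus=O path=1 depth=1 children=['E'] left=['N'] right=['C'] parent=P
Step 7 (up): focus=P path=root depth=0 children=['N', 'O', 'C'] (at root)

Answer: valid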